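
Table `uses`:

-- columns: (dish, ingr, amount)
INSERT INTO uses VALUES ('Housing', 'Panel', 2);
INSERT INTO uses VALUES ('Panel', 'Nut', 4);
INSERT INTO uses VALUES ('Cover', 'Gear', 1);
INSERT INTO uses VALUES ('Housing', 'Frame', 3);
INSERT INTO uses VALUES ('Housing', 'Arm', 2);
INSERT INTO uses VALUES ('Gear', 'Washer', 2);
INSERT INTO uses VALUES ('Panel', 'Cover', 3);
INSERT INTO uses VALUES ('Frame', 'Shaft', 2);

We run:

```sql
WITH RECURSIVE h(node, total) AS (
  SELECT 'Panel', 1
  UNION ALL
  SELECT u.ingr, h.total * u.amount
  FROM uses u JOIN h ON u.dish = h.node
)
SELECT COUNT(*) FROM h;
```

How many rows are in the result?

Base: (Panel, total=1).
Iteration 1: components of {Panel} -> Cover = 1*3 = 3, Nut = 1*4 = 4.
Iteration 2: components of {Cover,Nut} -> Gear = 3*1 = 3.
Iteration 3: components of {Gear} -> Washer = 3*2 = 6.
Iteration 4: no further components; recursion stops.
Total rows emitted: 5.

5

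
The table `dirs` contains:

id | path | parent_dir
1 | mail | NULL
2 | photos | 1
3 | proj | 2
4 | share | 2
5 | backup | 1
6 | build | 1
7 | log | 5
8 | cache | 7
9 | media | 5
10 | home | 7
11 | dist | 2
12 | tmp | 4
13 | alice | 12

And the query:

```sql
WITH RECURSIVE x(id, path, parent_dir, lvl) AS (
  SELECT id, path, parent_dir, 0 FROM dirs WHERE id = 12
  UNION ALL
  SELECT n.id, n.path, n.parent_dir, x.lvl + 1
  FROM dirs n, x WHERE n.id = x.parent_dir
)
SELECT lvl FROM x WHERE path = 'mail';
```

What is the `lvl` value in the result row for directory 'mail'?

Base: id=12 (tmp), parent_dir=4, lvl 0.
Iteration 1: join on id=4 -> share (id 4, parent_dir=2, lvl 1).
Iteration 2: join on id=2 -> photos (id 2, parent_dir=1, lvl 2).
Iteration 3: join on id=1 -> mail (id 1, parent_dir=NULL, lvl 3).
Iteration 4: parent_dir is NULL; no match; recursion stops.

3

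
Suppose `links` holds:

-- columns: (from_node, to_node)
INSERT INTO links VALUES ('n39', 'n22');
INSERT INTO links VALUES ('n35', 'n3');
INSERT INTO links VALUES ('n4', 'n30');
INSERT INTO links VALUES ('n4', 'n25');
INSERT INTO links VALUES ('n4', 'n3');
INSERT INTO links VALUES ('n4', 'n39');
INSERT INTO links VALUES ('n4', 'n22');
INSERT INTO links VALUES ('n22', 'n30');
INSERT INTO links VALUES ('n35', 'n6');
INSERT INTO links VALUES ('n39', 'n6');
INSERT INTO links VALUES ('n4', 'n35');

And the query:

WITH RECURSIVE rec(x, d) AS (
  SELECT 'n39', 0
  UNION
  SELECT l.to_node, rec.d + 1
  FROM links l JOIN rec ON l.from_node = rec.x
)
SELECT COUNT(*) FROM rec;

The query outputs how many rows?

4

Base: (n39, d=0).
Iteration 1: edges from {n39} -> (n22, d=1), (n6, d=1).
Iteration 2: edges from {n22,n6} -> (n30, d=2).
Iteration 3: no outgoing edges from {n30}; recursion stops.
Total rows emitted: 4.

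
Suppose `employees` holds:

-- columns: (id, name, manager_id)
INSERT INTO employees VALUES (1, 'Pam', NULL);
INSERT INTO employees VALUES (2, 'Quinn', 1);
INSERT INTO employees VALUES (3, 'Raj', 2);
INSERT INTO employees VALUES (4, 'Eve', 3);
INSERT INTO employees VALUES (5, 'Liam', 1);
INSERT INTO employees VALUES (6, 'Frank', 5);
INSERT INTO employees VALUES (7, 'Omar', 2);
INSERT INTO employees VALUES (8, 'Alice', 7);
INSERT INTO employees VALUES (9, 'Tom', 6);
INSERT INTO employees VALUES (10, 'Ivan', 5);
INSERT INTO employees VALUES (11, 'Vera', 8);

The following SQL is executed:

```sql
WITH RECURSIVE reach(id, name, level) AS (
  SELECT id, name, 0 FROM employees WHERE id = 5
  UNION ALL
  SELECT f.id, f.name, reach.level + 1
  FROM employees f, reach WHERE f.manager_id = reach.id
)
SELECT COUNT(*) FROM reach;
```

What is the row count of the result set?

4

Base: id=5 (Liam) at level 0.
Iteration 1: rows with manager_id in {5} -> Frank (id 6, level 1), Ivan (id 10, level 1).
Iteration 2: rows with manager_id in {6,10} -> Tom (id 9, level 2).
Iteration 3: no rows with manager_id in {9}; recursion stops.
Total rows emitted: 4.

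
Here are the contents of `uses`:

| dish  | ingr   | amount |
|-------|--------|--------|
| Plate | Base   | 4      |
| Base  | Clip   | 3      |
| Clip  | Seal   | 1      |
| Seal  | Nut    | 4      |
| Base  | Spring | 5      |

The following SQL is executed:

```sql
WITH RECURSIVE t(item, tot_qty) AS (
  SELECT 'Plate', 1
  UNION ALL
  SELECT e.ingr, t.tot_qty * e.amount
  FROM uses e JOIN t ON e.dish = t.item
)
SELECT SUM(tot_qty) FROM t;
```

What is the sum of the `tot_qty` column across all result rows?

Base: (Plate, tot_qty=1).
Iteration 1: components of {Plate} -> Base = 1*4 = 4.
Iteration 2: components of {Base} -> Clip = 4*3 = 12, Spring = 4*5 = 20.
Iteration 3: components of {Clip,Spring} -> Seal = 12*1 = 12.
Iteration 4: components of {Seal} -> Nut = 12*4 = 48.
Iteration 5: no further components; recursion stops.
SUM(tot_qty) = 1 + 4 + 12 + 20 + 12 + 48 = 97.

97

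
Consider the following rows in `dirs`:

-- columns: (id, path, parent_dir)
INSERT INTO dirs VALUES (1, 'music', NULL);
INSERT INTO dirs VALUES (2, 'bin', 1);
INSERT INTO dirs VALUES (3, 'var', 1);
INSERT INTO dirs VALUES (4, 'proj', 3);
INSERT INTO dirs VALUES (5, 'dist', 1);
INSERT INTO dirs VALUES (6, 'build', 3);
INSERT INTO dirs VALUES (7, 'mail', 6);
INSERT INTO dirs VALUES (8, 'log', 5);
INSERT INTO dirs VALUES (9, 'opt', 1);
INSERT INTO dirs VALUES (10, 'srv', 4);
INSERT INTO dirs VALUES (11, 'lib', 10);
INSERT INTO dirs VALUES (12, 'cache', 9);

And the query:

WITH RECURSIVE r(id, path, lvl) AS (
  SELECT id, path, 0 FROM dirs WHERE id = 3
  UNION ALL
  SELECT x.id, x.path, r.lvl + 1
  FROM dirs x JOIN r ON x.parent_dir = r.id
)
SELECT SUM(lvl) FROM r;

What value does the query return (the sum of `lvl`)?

9

Base: id=3 (var) at lvl 0.
Iteration 1: rows with parent_dir in {3} -> proj (id 4, lvl 1), build (id 6, lvl 1).
Iteration 2: rows with parent_dir in {4,6} -> mail (id 7, lvl 2), srv (id 10, lvl 2).
Iteration 3: rows with parent_dir in {7,10} -> lib (id 11, lvl 3).
Iteration 4: no rows with parent_dir in {11}; recursion stops.
SUM(lvl) = 0 + 1 + 1 + 2 + 2 + 3 = 9.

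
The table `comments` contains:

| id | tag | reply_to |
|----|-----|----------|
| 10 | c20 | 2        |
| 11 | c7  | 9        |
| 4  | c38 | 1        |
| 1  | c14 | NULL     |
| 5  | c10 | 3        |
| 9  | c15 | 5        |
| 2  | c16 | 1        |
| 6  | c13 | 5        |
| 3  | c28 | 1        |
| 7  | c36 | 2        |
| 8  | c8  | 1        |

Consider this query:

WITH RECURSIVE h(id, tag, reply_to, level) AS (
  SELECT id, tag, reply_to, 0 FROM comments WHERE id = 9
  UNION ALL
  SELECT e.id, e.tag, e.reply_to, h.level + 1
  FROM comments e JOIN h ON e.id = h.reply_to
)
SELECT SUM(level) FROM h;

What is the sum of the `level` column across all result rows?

Base: id=9 (c15), reply_to=5, level 0.
Iteration 1: join on id=5 -> c10 (id 5, reply_to=3, level 1).
Iteration 2: join on id=3 -> c28 (id 3, reply_to=1, level 2).
Iteration 3: join on id=1 -> c14 (id 1, reply_to=NULL, level 3).
Iteration 4: reply_to is NULL; no match; recursion stops.
SUM(level) = 0 + 1 + 2 + 3 = 6.

6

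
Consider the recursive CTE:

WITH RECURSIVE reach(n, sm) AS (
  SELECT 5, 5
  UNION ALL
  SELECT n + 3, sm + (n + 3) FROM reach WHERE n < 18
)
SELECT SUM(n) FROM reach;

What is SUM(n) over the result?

Base: n=5, sm=5.
Iteration 1: 5 < 18 holds -> n = 5 + 3 = 8, sm = 5 + 8 = 13.
Iteration 2: 8 < 18 holds -> n = 8 + 3 = 11, sm = 13 + 11 = 24.
Iteration 3: 11 < 18 holds -> n = 11 + 3 = 14, sm = 24 + 14 = 38.
Iteration 4: 14 < 18 holds -> n = 14 + 3 = 17, sm = 38 + 17 = 55.
Iteration 5: 17 < 18 holds -> n = 17 + 3 = 20, sm = 55 + 20 = 75.
Iteration 6: 20 < 18 fails; recursion stops.
SUM(n) = 5 + 8 + 11 + 14 + 17 + 20 = 75.

75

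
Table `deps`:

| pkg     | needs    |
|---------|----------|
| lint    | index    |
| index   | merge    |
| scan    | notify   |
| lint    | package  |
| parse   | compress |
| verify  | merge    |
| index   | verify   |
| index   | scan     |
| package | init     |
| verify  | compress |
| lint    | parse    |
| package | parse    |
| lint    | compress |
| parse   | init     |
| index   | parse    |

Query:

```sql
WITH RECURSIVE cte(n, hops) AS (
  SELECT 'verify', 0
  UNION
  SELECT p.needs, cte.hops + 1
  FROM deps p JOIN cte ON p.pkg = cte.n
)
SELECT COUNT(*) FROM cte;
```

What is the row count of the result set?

Base: (verify, hops=0).
Iteration 1: edges from {verify} -> (compress, hops=1), (merge, hops=1).
Iteration 2: no outgoing edges from {compress,merge}; recursion stops.
Total rows emitted: 3.

3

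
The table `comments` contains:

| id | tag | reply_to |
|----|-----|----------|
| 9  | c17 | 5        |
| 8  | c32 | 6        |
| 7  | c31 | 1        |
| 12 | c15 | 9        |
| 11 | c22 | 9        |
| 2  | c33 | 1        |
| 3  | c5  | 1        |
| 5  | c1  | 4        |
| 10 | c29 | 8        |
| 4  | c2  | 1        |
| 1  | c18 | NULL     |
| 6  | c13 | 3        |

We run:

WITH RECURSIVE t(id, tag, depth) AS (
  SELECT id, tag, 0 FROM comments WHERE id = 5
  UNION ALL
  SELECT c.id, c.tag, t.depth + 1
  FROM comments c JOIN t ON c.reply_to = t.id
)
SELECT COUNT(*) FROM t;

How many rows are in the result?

4

Base: id=5 (c1) at depth 0.
Iteration 1: rows with reply_to in {5} -> c17 (id 9, depth 1).
Iteration 2: rows with reply_to in {9} -> c22 (id 11, depth 2), c15 (id 12, depth 2).
Iteration 3: no rows with reply_to in {11,12}; recursion stops.
Total rows emitted: 4.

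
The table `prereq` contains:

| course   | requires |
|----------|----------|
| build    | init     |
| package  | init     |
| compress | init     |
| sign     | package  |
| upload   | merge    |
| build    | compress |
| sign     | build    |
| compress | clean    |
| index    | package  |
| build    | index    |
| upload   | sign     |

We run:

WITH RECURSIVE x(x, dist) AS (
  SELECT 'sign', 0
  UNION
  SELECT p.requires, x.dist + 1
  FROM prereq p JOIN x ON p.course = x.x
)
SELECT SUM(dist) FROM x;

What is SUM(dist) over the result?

21

Base: (sign, dist=0).
Iteration 1: edges from {sign} -> (build, dist=1), (package, dist=1).
Iteration 2: edges from {build,package} -> (compress, dist=2), (index, dist=2), (init, dist=2). [UNION drops 1 duplicate row(s)]
Iteration 3: edges from {compress,index,init} -> (clean, dist=3), (init, dist=3), (package, dist=3).
Iteration 4: edges from {clean,init,package} -> (init, dist=4).
Iteration 5: no outgoing edges from {init}; recursion stops.
SUM(dist) = 0 + 1 + 1 + 2 + 2 + 2 + 3 + 3 + 3 + 4 = 21.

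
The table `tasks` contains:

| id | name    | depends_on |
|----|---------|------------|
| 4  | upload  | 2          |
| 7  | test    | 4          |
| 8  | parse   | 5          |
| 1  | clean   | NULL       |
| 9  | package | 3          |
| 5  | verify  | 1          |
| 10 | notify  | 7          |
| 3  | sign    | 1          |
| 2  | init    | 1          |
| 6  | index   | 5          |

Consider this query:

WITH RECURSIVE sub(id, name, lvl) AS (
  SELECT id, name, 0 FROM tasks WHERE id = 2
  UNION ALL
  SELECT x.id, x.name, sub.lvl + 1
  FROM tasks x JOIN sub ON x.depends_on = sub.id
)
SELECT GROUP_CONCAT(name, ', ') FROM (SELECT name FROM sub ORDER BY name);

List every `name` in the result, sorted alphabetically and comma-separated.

init, notify, test, upload

Base: id=2 (init) at lvl 0.
Iteration 1: rows with depends_on in {2} -> upload (id 4, lvl 1).
Iteration 2: rows with depends_on in {4} -> test (id 7, lvl 2).
Iteration 3: rows with depends_on in {7} -> notify (id 10, lvl 3).
Iteration 4: no rows with depends_on in {10}; recursion stops.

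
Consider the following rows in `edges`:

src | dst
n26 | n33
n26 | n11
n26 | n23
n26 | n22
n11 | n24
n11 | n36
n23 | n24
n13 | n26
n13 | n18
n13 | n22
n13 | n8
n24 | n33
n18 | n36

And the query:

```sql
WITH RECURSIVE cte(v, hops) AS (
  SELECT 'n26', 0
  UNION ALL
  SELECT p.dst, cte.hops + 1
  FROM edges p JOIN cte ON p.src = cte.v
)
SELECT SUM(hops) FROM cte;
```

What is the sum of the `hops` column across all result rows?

16

Base: (n26, hops=0).
Iteration 1: edges from {n26} -> (n11, hops=1), (n22, hops=1), (n23, hops=1), (n33, hops=1).
Iteration 2: edges from {n11,n22,n23,n33} -> (n24, hops=2) x2, (n36, hops=2). [UNION ALL keeps all 3 new rows, including repeats]
Iteration 3: edges from {n24,n36} -> (n33, hops=3) x2. [UNION ALL keeps all 2 new rows, including repeats]
Iteration 4: no outgoing edges from {n33}; recursion stops.
SUM(hops) = 0 + 1 + 1 + 1 + 1 + 2 + 2 + 2 + 3 + 3 = 16.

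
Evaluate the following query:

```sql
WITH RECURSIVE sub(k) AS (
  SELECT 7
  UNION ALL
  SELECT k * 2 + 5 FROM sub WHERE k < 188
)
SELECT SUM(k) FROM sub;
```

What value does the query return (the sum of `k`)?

Base: k=7.
Iteration 1: 7 < 188 holds -> k = 7 * 2 + 5 = 19.
Iteration 2: 19 < 188 holds -> k = 19 * 2 + 5 = 43.
Iteration 3: 43 < 188 holds -> k = 43 * 2 + 5 = 91.
Iteration 4: 91 < 188 holds -> k = 91 * 2 + 5 = 187.
Iteration 5: 187 < 188 holds -> k = 187 * 2 + 5 = 379.
Iteration 6: 379 < 188 fails; recursion stops.
SUM(k) = 7 + 19 + 43 + 91 + 187 + 379 = 726.

726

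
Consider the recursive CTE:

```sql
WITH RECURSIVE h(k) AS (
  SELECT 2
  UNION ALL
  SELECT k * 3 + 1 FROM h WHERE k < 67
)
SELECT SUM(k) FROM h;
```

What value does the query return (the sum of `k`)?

98

Base: k=2.
Iteration 1: 2 < 67 holds -> k = 2 * 3 + 1 = 7.
Iteration 2: 7 < 67 holds -> k = 7 * 3 + 1 = 22.
Iteration 3: 22 < 67 holds -> k = 22 * 3 + 1 = 67.
Iteration 4: 67 < 67 fails; recursion stops.
SUM(k) = 2 + 7 + 22 + 67 = 98.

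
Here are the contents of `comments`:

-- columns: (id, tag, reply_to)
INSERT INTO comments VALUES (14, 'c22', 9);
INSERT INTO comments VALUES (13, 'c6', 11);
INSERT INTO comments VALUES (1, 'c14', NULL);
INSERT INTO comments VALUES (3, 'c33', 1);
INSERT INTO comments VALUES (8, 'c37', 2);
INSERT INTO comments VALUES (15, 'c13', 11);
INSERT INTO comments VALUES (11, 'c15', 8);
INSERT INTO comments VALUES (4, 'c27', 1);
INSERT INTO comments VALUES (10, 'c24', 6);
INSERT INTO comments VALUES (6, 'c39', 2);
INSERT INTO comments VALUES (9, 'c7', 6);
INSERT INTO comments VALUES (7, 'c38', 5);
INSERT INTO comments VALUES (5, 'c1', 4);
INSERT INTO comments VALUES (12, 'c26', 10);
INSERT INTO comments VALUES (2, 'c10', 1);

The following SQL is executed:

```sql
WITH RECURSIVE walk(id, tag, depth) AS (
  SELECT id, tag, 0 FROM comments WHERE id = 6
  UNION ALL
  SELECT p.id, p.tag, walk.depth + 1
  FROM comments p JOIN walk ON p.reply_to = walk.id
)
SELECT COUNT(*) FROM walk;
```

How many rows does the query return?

5

Base: id=6 (c39) at depth 0.
Iteration 1: rows with reply_to in {6} -> c7 (id 9, depth 1), c24 (id 10, depth 1).
Iteration 2: rows with reply_to in {9,10} -> c26 (id 12, depth 2), c22 (id 14, depth 2).
Iteration 3: no rows with reply_to in {12,14}; recursion stops.
Total rows emitted: 5.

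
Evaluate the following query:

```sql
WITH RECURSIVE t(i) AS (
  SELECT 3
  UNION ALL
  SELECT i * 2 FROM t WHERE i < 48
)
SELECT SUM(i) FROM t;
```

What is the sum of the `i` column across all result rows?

93

Base: i=3.
Iteration 1: 3 < 48 holds -> i = 3 * 2 = 6.
Iteration 2: 6 < 48 holds -> i = 6 * 2 = 12.
Iteration 3: 12 < 48 holds -> i = 12 * 2 = 24.
Iteration 4: 24 < 48 holds -> i = 24 * 2 = 48.
Iteration 5: 48 < 48 fails; recursion stops.
SUM(i) = 3 + 6 + 12 + 24 + 48 = 93.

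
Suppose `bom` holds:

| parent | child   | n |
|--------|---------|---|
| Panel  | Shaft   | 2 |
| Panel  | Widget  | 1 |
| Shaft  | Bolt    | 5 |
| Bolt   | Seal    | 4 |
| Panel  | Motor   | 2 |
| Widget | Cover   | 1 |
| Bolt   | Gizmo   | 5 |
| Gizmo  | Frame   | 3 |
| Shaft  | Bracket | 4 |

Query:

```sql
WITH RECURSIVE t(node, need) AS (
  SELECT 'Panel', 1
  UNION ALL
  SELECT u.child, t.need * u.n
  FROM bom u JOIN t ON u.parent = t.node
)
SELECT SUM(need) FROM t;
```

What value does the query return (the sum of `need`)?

265

Base: (Panel, need=1).
Iteration 1: components of {Panel} -> Motor = 1*2 = 2, Shaft = 1*2 = 2, Widget = 1*1 = 1.
Iteration 2: components of {Motor,Shaft,Widget} -> Bolt = 2*5 = 10, Bracket = 2*4 = 8, Cover = 1*1 = 1.
Iteration 3: components of {Bolt,Bracket,Cover} -> Gizmo = 10*5 = 50, Seal = 10*4 = 40.
Iteration 4: components of {Gizmo,Seal} -> Frame = 50*3 = 150.
Iteration 5: no further components; recursion stops.
SUM(need) = 1 + 2 + 1 + 2 + 10 + 8 + 1 + 40 + 50 + 150 = 265.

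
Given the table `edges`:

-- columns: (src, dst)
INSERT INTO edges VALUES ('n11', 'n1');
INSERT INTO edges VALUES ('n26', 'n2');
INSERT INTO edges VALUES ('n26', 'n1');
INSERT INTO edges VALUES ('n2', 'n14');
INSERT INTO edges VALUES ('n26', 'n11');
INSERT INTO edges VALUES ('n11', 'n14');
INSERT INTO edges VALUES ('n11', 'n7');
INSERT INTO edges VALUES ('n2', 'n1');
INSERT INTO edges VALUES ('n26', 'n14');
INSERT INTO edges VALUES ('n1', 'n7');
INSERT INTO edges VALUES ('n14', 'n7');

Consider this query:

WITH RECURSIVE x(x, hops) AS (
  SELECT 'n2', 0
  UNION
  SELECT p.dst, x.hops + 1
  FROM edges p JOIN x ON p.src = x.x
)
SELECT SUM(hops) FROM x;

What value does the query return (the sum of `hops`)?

4

Base: (n2, hops=0).
Iteration 1: edges from {n2} -> (n1, hops=1), (n14, hops=1).
Iteration 2: edges from {n1,n14} -> (n7, hops=2). [UNION drops 1 duplicate row(s)]
Iteration 3: no outgoing edges from {n7}; recursion stops.
SUM(hops) = 0 + 1 + 1 + 2 = 4.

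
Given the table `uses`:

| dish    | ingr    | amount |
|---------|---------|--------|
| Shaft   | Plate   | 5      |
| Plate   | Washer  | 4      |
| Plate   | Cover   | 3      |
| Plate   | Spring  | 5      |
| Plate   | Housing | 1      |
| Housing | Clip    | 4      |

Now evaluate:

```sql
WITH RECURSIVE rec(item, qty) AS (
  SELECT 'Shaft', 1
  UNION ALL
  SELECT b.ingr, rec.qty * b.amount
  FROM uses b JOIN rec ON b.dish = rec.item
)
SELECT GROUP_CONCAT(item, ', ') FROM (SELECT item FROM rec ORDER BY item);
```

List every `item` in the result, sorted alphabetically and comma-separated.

Base: (Shaft, qty=1).
Iteration 1: components of {Shaft} -> Plate = 1*5 = 5.
Iteration 2: components of {Plate} -> Cover = 5*3 = 15, Housing = 5*1 = 5, Spring = 5*5 = 25, Washer = 5*4 = 20.
Iteration 3: components of {Cover,Housing,Spring,Washer} -> Clip = 5*4 = 20.
Iteration 4: no further components; recursion stops.

Clip, Cover, Housing, Plate, Shaft, Spring, Washer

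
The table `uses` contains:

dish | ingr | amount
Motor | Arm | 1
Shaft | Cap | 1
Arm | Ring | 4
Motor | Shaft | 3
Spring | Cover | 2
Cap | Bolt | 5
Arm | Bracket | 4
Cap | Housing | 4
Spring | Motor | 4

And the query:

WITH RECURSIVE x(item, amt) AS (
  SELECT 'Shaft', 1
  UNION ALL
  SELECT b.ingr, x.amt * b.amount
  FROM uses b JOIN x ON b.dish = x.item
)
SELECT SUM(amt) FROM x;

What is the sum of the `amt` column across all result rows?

11

Base: (Shaft, amt=1).
Iteration 1: components of {Shaft} -> Cap = 1*1 = 1.
Iteration 2: components of {Cap} -> Bolt = 1*5 = 5, Housing = 1*4 = 4.
Iteration 3: no further components; recursion stops.
SUM(amt) = 1 + 1 + 5 + 4 = 11.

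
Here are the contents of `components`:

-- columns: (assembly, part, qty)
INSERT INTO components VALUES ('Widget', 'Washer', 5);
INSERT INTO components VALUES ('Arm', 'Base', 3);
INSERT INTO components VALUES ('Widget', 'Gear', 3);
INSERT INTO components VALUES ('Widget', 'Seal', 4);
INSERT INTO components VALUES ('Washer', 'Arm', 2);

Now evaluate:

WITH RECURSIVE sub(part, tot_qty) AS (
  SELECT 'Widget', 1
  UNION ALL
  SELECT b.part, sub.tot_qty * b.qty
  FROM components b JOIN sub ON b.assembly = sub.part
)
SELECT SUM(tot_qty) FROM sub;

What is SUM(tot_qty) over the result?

Base: (Widget, tot_qty=1).
Iteration 1: components of {Widget} -> Gear = 1*3 = 3, Seal = 1*4 = 4, Washer = 1*5 = 5.
Iteration 2: components of {Gear,Seal,Washer} -> Arm = 5*2 = 10.
Iteration 3: components of {Arm} -> Base = 10*3 = 30.
Iteration 4: no further components; recursion stops.
SUM(tot_qty) = 1 + 5 + 3 + 4 + 10 + 30 = 53.

53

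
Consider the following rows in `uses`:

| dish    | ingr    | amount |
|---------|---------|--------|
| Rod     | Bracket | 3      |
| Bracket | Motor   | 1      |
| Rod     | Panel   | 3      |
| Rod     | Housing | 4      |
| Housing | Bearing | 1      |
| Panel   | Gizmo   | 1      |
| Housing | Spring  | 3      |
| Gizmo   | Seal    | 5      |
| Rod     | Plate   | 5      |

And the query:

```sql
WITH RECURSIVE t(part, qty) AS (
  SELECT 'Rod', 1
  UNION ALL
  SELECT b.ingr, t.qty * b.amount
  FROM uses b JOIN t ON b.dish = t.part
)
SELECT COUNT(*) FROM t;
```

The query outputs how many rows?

Base: (Rod, qty=1).
Iteration 1: components of {Rod} -> Bracket = 1*3 = 3, Housing = 1*4 = 4, Panel = 1*3 = 3, Plate = 1*5 = 5.
Iteration 2: components of {Bracket,Housing,Panel,Plate} -> Bearing = 4*1 = 4, Gizmo = 3*1 = 3, Motor = 3*1 = 3, Spring = 4*3 = 12.
Iteration 3: components of {Bearing,Gizmo,Motor,Spring} -> Seal = 3*5 = 15.
Iteration 4: no further components; recursion stops.
Total rows emitted: 10.

10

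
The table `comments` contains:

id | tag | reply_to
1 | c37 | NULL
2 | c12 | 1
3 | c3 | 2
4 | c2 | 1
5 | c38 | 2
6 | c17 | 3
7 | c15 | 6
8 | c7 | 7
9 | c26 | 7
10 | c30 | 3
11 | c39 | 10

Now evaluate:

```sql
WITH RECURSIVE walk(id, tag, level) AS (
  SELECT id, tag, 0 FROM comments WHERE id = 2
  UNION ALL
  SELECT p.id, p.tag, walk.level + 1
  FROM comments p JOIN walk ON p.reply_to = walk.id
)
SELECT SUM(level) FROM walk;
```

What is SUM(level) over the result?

Base: id=2 (c12) at level 0.
Iteration 1: rows with reply_to in {2} -> c3 (id 3, level 1), c38 (id 5, level 1).
Iteration 2: rows with reply_to in {3,5} -> c17 (id 6, level 2), c30 (id 10, level 2).
Iteration 3: rows with reply_to in {6,10} -> c15 (id 7, level 3), c39 (id 11, level 3).
Iteration 4: rows with reply_to in {7,11} -> c7 (id 8, level 4), c26 (id 9, level 4).
Iteration 5: no rows with reply_to in {8,9}; recursion stops.
SUM(level) = 0 + 1 + 1 + 2 + 2 + 3 + 3 + 4 + 4 = 20.

20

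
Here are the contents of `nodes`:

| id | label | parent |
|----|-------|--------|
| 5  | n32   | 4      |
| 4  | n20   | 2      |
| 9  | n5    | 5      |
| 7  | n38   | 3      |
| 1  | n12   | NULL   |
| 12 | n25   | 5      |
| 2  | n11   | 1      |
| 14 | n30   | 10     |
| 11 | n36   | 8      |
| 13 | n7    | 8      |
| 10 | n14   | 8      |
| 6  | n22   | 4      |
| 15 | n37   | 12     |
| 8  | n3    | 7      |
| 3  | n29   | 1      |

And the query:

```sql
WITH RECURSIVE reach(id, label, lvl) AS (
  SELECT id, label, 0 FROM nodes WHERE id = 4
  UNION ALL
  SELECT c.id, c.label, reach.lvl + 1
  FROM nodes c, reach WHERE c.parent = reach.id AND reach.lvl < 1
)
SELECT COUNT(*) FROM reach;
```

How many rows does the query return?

Base: id=4 (n20) at lvl 0.
Iteration 1: rows with parent in {4} -> n32 (id 5, lvl 1), n22 (id 6, lvl 1).
Iteration 2: lvl < 1 fails for all current rows; recursion stops.
Total rows emitted: 3.

3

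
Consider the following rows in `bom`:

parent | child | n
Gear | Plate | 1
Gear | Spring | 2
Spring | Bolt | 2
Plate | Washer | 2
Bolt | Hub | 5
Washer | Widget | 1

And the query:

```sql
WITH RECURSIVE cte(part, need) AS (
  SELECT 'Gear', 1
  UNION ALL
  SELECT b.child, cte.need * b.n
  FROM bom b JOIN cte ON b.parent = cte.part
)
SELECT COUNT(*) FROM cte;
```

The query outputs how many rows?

7

Base: (Gear, need=1).
Iteration 1: components of {Gear} -> Plate = 1*1 = 1, Spring = 1*2 = 2.
Iteration 2: components of {Plate,Spring} -> Bolt = 2*2 = 4, Washer = 1*2 = 2.
Iteration 3: components of {Bolt,Washer} -> Hub = 4*5 = 20, Widget = 2*1 = 2.
Iteration 4: no further components; recursion stops.
Total rows emitted: 7.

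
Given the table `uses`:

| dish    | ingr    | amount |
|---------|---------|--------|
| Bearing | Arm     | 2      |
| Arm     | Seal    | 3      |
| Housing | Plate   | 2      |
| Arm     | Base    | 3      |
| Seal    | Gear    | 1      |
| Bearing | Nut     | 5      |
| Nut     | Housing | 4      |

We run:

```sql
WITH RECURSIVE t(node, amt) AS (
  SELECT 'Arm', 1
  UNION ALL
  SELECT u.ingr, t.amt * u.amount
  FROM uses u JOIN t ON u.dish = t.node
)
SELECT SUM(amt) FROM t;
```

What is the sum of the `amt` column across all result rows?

Base: (Arm, amt=1).
Iteration 1: components of {Arm} -> Base = 1*3 = 3, Seal = 1*3 = 3.
Iteration 2: components of {Base,Seal} -> Gear = 3*1 = 3.
Iteration 3: no further components; recursion stops.
SUM(amt) = 1 + 3 + 3 + 3 = 10.

10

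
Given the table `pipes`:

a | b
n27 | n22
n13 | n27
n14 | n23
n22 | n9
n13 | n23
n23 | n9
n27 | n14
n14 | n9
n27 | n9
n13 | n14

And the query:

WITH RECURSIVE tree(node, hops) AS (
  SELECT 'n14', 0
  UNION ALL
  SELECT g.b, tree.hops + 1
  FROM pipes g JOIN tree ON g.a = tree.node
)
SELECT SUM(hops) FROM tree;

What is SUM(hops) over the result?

4

Base: (n14, hops=0).
Iteration 1: edges from {n14} -> (n23, hops=1), (n9, hops=1).
Iteration 2: edges from {n23,n9} -> (n9, hops=2).
Iteration 3: no outgoing edges from {n9}; recursion stops.
SUM(hops) = 0 + 1 + 1 + 2 = 4.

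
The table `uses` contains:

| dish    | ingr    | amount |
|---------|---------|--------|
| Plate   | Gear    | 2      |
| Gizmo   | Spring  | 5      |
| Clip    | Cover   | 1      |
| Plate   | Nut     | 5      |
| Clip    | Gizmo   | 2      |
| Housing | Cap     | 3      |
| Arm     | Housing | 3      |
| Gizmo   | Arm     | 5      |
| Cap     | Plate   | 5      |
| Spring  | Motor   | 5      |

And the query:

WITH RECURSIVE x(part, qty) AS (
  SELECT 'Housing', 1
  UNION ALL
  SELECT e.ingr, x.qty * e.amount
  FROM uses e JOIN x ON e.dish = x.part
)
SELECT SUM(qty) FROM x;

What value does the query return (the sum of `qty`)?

Base: (Housing, qty=1).
Iteration 1: components of {Housing} -> Cap = 1*3 = 3.
Iteration 2: components of {Cap} -> Plate = 3*5 = 15.
Iteration 3: components of {Plate} -> Gear = 15*2 = 30, Nut = 15*5 = 75.
Iteration 4: no further components; recursion stops.
SUM(qty) = 1 + 3 + 15 + 30 + 75 = 124.

124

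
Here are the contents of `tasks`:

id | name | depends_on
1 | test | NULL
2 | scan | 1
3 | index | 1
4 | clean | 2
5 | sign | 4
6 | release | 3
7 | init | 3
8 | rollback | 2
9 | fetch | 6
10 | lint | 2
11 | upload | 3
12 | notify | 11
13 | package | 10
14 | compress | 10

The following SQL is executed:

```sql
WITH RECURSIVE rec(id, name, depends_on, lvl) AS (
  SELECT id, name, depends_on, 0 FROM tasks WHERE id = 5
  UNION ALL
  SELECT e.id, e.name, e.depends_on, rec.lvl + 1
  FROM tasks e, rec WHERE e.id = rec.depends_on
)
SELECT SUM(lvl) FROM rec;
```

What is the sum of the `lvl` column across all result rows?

6

Base: id=5 (sign), depends_on=4, lvl 0.
Iteration 1: join on id=4 -> clean (id 4, depends_on=2, lvl 1).
Iteration 2: join on id=2 -> scan (id 2, depends_on=1, lvl 2).
Iteration 3: join on id=1 -> test (id 1, depends_on=NULL, lvl 3).
Iteration 4: depends_on is NULL; no match; recursion stops.
SUM(lvl) = 0 + 1 + 2 + 3 = 6.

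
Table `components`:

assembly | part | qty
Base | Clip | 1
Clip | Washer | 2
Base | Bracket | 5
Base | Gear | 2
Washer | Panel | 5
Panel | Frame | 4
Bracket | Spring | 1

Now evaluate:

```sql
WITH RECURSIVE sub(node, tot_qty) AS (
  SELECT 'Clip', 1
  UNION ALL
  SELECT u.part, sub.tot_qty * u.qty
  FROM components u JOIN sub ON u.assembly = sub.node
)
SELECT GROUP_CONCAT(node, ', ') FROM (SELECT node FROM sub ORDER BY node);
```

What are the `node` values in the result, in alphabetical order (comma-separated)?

Clip, Frame, Panel, Washer

Base: (Clip, tot_qty=1).
Iteration 1: components of {Clip} -> Washer = 1*2 = 2.
Iteration 2: components of {Washer} -> Panel = 2*5 = 10.
Iteration 3: components of {Panel} -> Frame = 10*4 = 40.
Iteration 4: no further components; recursion stops.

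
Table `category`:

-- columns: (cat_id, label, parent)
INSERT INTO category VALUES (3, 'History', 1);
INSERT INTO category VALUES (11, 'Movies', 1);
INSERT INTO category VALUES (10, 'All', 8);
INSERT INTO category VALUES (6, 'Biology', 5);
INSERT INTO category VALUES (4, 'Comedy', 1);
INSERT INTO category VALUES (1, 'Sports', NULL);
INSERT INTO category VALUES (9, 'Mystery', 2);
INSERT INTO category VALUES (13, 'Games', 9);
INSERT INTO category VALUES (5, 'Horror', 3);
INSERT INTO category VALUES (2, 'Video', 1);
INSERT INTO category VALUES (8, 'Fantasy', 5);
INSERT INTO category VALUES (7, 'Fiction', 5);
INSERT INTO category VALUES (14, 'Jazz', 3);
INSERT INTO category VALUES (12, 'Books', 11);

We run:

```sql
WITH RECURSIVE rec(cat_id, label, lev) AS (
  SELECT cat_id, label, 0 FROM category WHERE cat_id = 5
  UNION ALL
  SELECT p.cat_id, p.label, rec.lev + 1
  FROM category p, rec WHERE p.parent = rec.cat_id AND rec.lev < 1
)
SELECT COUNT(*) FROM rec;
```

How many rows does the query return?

4

Base: cat_id=5 (Horror) at lev 0.
Iteration 1: rows with parent in {5} -> Biology (id 6, lev 1), Fiction (id 7, lev 1), Fantasy (id 8, lev 1).
Iteration 2: lev < 1 fails for all current rows; recursion stops.
Total rows emitted: 4.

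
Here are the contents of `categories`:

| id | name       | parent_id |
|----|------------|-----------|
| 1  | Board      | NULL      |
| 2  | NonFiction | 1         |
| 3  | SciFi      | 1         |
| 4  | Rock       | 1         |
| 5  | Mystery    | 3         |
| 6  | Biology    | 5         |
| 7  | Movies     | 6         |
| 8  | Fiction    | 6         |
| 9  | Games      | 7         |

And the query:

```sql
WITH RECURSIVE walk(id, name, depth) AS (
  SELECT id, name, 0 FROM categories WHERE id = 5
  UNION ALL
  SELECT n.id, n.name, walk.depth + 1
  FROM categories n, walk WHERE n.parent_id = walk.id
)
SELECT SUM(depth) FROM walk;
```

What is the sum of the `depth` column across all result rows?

8

Base: id=5 (Mystery) at depth 0.
Iteration 1: rows with parent_id in {5} -> Biology (id 6, depth 1).
Iteration 2: rows with parent_id in {6} -> Movies (id 7, depth 2), Fiction (id 8, depth 2).
Iteration 3: rows with parent_id in {7,8} -> Games (id 9, depth 3).
Iteration 4: no rows with parent_id in {9}; recursion stops.
SUM(depth) = 0 + 1 + 2 + 2 + 3 = 8.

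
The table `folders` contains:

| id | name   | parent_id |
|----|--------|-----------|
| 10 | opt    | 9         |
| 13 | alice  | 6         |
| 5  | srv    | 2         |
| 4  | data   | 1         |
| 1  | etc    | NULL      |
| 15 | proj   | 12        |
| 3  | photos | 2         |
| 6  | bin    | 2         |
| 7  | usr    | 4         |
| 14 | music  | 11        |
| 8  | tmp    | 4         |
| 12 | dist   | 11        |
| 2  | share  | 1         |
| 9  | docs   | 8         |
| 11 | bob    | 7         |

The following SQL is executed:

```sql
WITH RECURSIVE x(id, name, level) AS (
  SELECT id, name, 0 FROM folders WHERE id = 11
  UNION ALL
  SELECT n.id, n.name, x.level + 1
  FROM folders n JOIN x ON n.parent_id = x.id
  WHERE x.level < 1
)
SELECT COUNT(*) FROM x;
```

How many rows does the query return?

3

Base: id=11 (bob) at level 0.
Iteration 1: rows with parent_id in {11} -> dist (id 12, level 1), music (id 14, level 1).
Iteration 2: level < 1 fails for all current rows; recursion stops.
Total rows emitted: 3.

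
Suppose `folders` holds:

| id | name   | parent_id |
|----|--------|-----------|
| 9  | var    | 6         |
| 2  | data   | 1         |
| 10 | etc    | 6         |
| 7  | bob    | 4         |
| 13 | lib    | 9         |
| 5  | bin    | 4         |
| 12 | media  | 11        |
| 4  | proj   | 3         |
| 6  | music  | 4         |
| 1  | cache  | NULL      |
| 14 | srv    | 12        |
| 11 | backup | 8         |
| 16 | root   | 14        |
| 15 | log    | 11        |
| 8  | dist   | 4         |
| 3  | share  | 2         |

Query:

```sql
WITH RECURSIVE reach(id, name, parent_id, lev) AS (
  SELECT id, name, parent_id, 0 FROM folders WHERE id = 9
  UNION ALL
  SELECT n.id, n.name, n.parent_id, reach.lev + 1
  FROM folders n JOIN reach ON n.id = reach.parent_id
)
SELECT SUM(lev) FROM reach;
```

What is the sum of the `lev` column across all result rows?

15

Base: id=9 (var), parent_id=6, lev 0.
Iteration 1: join on id=6 -> music (id 6, parent_id=4, lev 1).
Iteration 2: join on id=4 -> proj (id 4, parent_id=3, lev 2).
Iteration 3: join on id=3 -> share (id 3, parent_id=2, lev 3).
Iteration 4: join on id=2 -> data (id 2, parent_id=1, lev 4).
Iteration 5: join on id=1 -> cache (id 1, parent_id=NULL, lev 5).
Iteration 6: parent_id is NULL; no match; recursion stops.
SUM(lev) = 0 + 1 + 2 + 3 + 4 + 5 = 15.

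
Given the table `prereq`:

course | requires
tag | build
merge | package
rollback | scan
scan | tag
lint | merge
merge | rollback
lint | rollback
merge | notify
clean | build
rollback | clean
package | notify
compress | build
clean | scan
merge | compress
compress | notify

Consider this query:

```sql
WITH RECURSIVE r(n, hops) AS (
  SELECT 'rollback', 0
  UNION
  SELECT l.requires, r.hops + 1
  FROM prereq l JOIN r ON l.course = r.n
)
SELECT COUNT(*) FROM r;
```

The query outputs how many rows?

9

Base: (rollback, hops=0).
Iteration 1: edges from {rollback} -> (clean, hops=1), (scan, hops=1).
Iteration 2: edges from {clean,scan} -> (build, hops=2), (scan, hops=2), (tag, hops=2).
Iteration 3: edges from {build,scan,tag} -> (build, hops=3), (tag, hops=3).
Iteration 4: edges from {build,tag} -> (build, hops=4).
Iteration 5: no outgoing edges from {build}; recursion stops.
Total rows emitted: 9.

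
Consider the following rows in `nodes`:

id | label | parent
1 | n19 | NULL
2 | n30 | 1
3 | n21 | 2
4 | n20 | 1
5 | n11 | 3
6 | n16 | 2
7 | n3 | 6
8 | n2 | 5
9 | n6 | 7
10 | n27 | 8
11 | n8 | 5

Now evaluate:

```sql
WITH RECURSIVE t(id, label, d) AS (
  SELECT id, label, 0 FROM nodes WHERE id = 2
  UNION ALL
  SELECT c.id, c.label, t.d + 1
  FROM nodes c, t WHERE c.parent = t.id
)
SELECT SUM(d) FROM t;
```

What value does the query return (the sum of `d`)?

Base: id=2 (n30) at d 0.
Iteration 1: rows with parent in {2} -> n21 (id 3, d 1), n16 (id 6, d 1).
Iteration 2: rows with parent in {3,6} -> n11 (id 5, d 2), n3 (id 7, d 2).
Iteration 3: rows with parent in {5,7} -> n2 (id 8, d 3), n6 (id 9, d 3), n8 (id 11, d 3).
Iteration 4: rows with parent in {8,9,11} -> n27 (id 10, d 4).
Iteration 5: no rows with parent in {10}; recursion stops.
SUM(d) = 0 + 1 + 1 + 2 + 2 + 3 + 3 + 3 + 4 = 19.

19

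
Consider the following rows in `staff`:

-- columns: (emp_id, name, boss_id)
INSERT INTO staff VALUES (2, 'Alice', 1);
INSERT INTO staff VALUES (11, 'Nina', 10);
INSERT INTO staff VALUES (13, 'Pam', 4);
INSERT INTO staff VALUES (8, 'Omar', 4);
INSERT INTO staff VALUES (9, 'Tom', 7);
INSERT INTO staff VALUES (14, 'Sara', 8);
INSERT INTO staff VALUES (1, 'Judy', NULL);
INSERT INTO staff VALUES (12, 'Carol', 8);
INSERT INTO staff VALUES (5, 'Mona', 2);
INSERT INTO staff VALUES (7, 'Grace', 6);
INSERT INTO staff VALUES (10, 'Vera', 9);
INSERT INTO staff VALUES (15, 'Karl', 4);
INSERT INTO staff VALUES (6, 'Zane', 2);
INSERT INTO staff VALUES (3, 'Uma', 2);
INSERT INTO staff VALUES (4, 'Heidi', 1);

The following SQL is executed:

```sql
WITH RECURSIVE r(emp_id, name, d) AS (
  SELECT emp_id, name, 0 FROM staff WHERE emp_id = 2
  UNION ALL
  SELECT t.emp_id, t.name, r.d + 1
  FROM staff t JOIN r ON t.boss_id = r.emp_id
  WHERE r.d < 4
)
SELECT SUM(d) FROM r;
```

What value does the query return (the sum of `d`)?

12

Base: emp_id=2 (Alice) at d 0.
Iteration 1: rows with boss_id in {2} -> Uma (id 3, d 1), Mona (id 5, d 1), Zane (id 6, d 1).
Iteration 2: rows with boss_id in {3,5,6} -> Grace (id 7, d 2).
Iteration 3: rows with boss_id in {7} -> Tom (id 9, d 3).
Iteration 4: rows with boss_id in {9} -> Vera (id 10, d 4).
Iteration 5: d < 4 fails for all current rows; recursion stops.
SUM(d) = 0 + 1 + 1 + 1 + 2 + 3 + 4 = 12.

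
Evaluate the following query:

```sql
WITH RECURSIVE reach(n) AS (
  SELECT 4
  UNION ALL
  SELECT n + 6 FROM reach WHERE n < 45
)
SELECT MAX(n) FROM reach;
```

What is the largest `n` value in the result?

46

Base: n=4.
Iteration 1: 4 < 45 holds -> n = 4 + 6 = 10.
Iteration 2: 10 < 45 holds -> n = 10 + 6 = 16.
Iteration 3: 16 < 45 holds -> n = 16 + 6 = 22.
Iteration 4: 22 < 45 holds -> n = 22 + 6 = 28.
Iteration 5: 28 < 45 holds -> n = 28 + 6 = 34.
Iteration 6: 34 < 45 holds -> n = 34 + 6 = 40.
Iteration 7: 40 < 45 holds -> n = 40 + 6 = 46.
Iteration 8: 46 < 45 fails; recursion stops.
n values: 4, 10, 16, 22, 28, 34, 40, 46; the maximum is 46.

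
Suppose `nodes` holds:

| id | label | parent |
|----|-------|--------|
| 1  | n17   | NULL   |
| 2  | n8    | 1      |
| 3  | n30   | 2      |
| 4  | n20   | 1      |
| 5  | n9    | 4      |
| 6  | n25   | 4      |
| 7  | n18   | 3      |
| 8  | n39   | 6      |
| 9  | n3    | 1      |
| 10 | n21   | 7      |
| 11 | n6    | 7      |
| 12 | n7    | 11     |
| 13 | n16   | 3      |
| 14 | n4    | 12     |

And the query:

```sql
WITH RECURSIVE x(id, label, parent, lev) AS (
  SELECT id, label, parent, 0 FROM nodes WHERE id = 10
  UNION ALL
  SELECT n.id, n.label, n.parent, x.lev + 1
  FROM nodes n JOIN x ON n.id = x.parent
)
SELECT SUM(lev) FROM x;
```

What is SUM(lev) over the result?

10

Base: id=10 (n21), parent=7, lev 0.
Iteration 1: join on id=7 -> n18 (id 7, parent=3, lev 1).
Iteration 2: join on id=3 -> n30 (id 3, parent=2, lev 2).
Iteration 3: join on id=2 -> n8 (id 2, parent=1, lev 3).
Iteration 4: join on id=1 -> n17 (id 1, parent=NULL, lev 4).
Iteration 5: parent is NULL; no match; recursion stops.
SUM(lev) = 0 + 1 + 2 + 3 + 4 = 10.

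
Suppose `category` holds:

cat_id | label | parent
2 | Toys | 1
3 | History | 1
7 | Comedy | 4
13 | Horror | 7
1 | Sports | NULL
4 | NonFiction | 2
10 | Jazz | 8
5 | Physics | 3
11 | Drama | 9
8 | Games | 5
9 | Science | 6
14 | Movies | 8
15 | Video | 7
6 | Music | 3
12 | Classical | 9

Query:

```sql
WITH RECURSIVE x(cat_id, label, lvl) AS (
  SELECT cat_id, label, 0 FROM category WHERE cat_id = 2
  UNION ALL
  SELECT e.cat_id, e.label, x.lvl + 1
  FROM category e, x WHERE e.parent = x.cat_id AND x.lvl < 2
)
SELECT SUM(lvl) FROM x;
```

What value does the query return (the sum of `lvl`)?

Base: cat_id=2 (Toys) at lvl 0.
Iteration 1: rows with parent in {2} -> NonFiction (id 4, lvl 1).
Iteration 2: rows with parent in {4} -> Comedy (id 7, lvl 2).
Iteration 3: lvl < 2 fails for all current rows; recursion stops.
SUM(lvl) = 0 + 1 + 2 = 3.

3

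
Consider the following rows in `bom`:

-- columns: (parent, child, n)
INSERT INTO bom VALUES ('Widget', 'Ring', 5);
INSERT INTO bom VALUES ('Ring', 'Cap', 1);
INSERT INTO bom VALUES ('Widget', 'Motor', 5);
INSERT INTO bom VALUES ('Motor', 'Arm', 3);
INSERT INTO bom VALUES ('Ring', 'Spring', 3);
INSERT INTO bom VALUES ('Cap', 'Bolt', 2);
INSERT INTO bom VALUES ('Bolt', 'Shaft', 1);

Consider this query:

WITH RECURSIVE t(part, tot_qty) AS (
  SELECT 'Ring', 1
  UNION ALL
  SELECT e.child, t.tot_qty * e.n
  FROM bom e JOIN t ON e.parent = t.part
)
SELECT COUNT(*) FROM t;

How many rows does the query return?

5

Base: (Ring, tot_qty=1).
Iteration 1: components of {Ring} -> Cap = 1*1 = 1, Spring = 1*3 = 3.
Iteration 2: components of {Cap,Spring} -> Bolt = 1*2 = 2.
Iteration 3: components of {Bolt} -> Shaft = 2*1 = 2.
Iteration 4: no further components; recursion stops.
Total rows emitted: 5.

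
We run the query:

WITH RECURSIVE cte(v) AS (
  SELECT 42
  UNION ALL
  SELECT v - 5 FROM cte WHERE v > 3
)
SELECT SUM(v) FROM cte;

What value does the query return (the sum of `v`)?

198

Base: v=42.
Iteration 1: 42 > 3 holds -> v = 42 - 5 = 37.
Iteration 2: 37 > 3 holds -> v = 37 - 5 = 32.
Iteration 3: 32 > 3 holds -> v = 32 - 5 = 27.
Iteration 4: 27 > 3 holds -> v = 27 - 5 = 22.
Iteration 5: 22 > 3 holds -> v = 22 - 5 = 17.
Iteration 6: 17 > 3 holds -> v = 17 - 5 = 12.
Iteration 7: 12 > 3 holds -> v = 12 - 5 = 7.
Iteration 8: 7 > 3 holds -> v = 7 - 5 = 2.
Iteration 9: 2 > 3 fails; recursion stops.
SUM(v) = 42 + 37 + 32 + 27 + 22 + 17 + 12 + 7 + 2 = 198.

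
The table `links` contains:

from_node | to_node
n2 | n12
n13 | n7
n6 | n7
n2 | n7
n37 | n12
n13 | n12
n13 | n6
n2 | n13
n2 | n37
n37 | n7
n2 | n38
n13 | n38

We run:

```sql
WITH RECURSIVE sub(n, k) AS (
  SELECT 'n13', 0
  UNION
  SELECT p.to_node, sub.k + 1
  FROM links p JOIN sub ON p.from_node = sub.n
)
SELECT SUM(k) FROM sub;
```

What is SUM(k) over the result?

6

Base: (n13, k=0).
Iteration 1: edges from {n13} -> (n12, k=1), (n38, k=1), (n6, k=1), (n7, k=1).
Iteration 2: edges from {n12,n38,n6,n7} -> (n7, k=2).
Iteration 3: no outgoing edges from {n7}; recursion stops.
SUM(k) = 0 + 1 + 1 + 1 + 1 + 2 = 6.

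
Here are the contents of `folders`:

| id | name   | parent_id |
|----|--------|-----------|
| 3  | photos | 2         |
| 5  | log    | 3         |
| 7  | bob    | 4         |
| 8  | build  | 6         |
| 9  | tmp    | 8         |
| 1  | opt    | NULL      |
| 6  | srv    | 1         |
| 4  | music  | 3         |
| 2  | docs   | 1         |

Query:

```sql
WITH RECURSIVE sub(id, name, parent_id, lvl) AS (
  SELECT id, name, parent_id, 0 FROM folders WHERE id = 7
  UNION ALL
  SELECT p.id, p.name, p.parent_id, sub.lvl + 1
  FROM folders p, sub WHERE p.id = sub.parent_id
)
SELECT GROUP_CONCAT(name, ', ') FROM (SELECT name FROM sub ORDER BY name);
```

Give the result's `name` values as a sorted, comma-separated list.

bob, docs, music, opt, photos

Base: id=7 (bob), parent_id=4, lvl 0.
Iteration 1: join on id=4 -> music (id 4, parent_id=3, lvl 1).
Iteration 2: join on id=3 -> photos (id 3, parent_id=2, lvl 2).
Iteration 3: join on id=2 -> docs (id 2, parent_id=1, lvl 3).
Iteration 4: join on id=1 -> opt (id 1, parent_id=NULL, lvl 4).
Iteration 5: parent_id is NULL; no match; recursion stops.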